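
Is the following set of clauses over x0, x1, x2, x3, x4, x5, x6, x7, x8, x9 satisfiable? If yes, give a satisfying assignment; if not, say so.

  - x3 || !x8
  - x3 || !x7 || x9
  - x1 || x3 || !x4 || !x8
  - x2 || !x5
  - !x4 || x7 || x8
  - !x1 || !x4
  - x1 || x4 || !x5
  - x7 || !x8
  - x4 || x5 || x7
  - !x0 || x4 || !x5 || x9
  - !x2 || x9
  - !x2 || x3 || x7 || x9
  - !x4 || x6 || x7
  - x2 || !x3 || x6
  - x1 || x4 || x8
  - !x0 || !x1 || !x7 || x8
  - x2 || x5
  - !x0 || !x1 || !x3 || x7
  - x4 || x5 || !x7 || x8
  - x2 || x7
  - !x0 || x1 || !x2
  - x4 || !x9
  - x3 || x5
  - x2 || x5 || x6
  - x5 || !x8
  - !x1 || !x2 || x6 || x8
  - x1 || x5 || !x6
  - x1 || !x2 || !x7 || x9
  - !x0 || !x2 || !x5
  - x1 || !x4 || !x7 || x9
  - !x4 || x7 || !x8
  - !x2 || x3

x0 = False; x1 = False; x2 = True; x3 = True; x4 = True; x5 = True; x6 = False; x7 = True; x8 = True; x9 = True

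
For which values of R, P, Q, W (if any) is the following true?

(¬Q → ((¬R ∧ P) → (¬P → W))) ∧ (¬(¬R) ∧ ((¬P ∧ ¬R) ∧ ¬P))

Case R = True: the conjunct ¬R is False.
Case R = False: the conjunct ¬(¬R) becomes ¬(¬False) = False.
Both cases fail — unsatisfiable.

The formula is unsatisfiable.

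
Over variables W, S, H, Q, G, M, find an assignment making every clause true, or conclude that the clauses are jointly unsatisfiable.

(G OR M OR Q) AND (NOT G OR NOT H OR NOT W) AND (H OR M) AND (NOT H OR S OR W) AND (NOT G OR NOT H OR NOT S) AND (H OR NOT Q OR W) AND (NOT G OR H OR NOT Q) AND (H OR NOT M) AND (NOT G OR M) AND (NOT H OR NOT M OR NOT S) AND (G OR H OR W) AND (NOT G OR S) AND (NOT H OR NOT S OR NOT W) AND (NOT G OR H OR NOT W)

Set W = True.
Try S = True:
  (NOT H OR NOT S OR NOT W) forces H = False.
  (H OR M) forces M = True.
  clause (H OR NOT M) is falsified — backtrack.
So S = False.
  then (NOT G OR S) forces G = False.
Set H = True.
Set Q = True.
Set M = False.
All clauses satisfied.

W = True; S = False; H = True; Q = True; G = False; M = False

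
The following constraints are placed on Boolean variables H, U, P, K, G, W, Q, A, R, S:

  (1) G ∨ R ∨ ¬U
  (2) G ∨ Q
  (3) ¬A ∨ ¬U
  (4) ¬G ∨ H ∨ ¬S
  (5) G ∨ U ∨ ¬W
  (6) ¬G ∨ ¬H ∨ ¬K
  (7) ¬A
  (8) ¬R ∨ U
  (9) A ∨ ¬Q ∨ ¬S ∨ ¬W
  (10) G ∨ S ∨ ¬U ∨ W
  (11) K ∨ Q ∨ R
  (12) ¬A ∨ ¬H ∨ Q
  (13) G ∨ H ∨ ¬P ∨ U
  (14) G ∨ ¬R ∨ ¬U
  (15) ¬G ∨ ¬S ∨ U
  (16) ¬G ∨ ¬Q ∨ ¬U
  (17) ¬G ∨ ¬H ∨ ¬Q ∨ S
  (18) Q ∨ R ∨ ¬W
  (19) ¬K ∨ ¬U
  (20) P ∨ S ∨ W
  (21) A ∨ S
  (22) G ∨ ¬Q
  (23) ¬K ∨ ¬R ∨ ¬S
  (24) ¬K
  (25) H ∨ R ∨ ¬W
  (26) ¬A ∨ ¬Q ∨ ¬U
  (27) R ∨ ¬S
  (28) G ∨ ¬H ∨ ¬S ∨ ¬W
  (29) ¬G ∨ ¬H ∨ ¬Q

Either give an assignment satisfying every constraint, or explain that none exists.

H = True, U = True, P = False, K = False, G = True, W = False, Q = False, A = False, R = True, S = True

Unit clause (¬A) forces A = False.
In (A ∨ S) only S is left, so S = True.
Unit clause (¬K) forces K = False.
In (R ∨ ¬S) only R is left, so R = True.
In (¬R ∨ U) only U is left, so U = True.
In (G ∨ ¬R ∨ ¬U) only G is left, so G = True.
In (¬G ∨ ¬Q ∨ ¬U) only ¬Q is left, so Q = False.
In (¬G ∨ H ∨ ¬S) only H is left, so H = True.
Set P = False.
Set W = False.
All clauses satisfied.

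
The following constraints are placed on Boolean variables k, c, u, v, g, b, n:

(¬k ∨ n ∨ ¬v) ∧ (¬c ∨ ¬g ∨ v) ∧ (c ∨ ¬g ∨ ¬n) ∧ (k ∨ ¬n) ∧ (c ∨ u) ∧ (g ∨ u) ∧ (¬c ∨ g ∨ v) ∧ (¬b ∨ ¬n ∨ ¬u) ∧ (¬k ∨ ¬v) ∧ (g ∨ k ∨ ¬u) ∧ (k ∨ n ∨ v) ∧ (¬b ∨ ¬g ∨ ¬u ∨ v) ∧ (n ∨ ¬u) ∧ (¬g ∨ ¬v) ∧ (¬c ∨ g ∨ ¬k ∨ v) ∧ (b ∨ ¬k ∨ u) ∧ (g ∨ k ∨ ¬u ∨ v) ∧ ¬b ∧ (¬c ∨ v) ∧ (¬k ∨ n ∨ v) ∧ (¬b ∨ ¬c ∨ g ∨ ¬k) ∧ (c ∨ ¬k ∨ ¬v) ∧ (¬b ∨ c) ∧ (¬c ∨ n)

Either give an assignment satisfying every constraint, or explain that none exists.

Unit clause (¬b) forces b = False.
Try k = False:
  (k ∨ ¬n) forces n = False.
  (k ∨ n ∨ v) forces v = True.
  (n ∨ ¬u) forces u = False.
  (c ∨ u) forces c = True.
  clause (¬c ∨ n) is falsified — backtrack.
So k = True.
  then (¬k ∨ ¬v) forces v = False.
  then (b ∨ ¬k ∨ u) forces u = True.
  then (¬c ∨ v) forces c = False.
  then (¬k ∨ n ∨ v) forces n = True.
  then (c ∨ ¬g ∨ ¬n) forces g = False.
All clauses satisfied.

k: True, c: False, u: True, v: False, g: False, b: False, n: True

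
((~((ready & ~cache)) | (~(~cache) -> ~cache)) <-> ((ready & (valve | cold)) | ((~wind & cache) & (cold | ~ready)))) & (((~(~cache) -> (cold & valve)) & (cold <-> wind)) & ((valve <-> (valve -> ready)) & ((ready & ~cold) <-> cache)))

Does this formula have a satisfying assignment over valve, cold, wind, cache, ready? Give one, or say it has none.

valve = True; cold = True; wind = True; cache = False; ready = True

  (~((ready & ~cache)) | (~(~cache) -> ~cache)) <-> ((ready & (valve | cold)) | ((~wind & cache) & (cold | ~ready))) = True
    ~((ready & ~cache)) | (~(~cache) -> ~cache) = True
      ~((ready & ~cache)) = False
        ready & ~cache = True
          ~cache = True
      ~(~cache) -> ~cache = True
        ~(~cache) = False
          ~cache = True
        ~cache = True
    (ready & (valve | cold)) | ((~wind & cache) & (cold | ~ready)) = True
      ready & (valve | cold) = True
        valve | cold = True
      (~wind & cache) & (cold | ~ready) = False
        ~wind & cache = False
          ~wind = False
        cold | ~ready = True
          ~ready = False
  ((~(~cache) -> (cold & valve)) & (cold <-> wind)) & ((valve <-> (valve -> ready)) & ((ready & ~cold) <-> cache)) = True
    (~(~cache) -> (cold & valve)) & (cold <-> wind) = True
      ~(~cache) -> (cold & valve) = True
        ~(~cache) = False
          ~cache = True
        cold & valve = True
      cold <-> wind = True
    (valve <-> (valve -> ready)) & ((ready & ~cold) <-> cache) = True
      valve <-> (valve -> ready) = True
        valve -> ready = True
      (ready & ~cold) <-> cache = True
        ready & ~cold = False
          ~cold = False
Both conjuncts True, so the formula holds.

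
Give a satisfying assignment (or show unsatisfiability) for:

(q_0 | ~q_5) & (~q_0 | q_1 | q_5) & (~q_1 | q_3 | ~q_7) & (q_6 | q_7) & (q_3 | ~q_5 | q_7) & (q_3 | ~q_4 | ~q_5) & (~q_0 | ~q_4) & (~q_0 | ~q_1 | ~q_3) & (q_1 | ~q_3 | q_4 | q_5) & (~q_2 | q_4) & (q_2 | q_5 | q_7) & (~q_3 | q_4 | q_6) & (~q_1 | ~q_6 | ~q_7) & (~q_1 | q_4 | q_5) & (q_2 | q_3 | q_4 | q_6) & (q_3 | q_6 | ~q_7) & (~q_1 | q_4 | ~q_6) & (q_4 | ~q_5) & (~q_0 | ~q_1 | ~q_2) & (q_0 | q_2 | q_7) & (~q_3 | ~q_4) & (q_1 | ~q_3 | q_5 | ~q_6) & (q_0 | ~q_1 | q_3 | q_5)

Try q_0 = True:
  (~q_0 | ~q_4) forces q_4 = False.
  (~q_2 | q_4) forces q_2 = False.
  (q_4 | ~q_5) forces q_5 = False.
  (~q_0 | q_1 | q_5) forces q_1 = True.
  clause (~q_1 | q_4 | q_5) is falsified — backtrack.
So q_0 = False.
  then (q_0 | ~q_5) forces q_5 = False.
Set q_1 = False.
Set q_2 = False.
  then (q_2 | q_5 | q_7) forces q_7 = True.
Try q_3 = True:
  (q_1 | ~q_3 | q_4 | q_5) forces q_4 = True.
  clause (~q_3 | ~q_4) is falsified — backtrack.
So q_3 = False.
  then (q_3 | q_6 | ~q_7) forces q_6 = True.
Set q_4 = True.
All clauses satisfied.

q_0 = False, q_1 = False, q_2 = False, q_3 = False, q_4 = True, q_5 = False, q_6 = True, q_7 = True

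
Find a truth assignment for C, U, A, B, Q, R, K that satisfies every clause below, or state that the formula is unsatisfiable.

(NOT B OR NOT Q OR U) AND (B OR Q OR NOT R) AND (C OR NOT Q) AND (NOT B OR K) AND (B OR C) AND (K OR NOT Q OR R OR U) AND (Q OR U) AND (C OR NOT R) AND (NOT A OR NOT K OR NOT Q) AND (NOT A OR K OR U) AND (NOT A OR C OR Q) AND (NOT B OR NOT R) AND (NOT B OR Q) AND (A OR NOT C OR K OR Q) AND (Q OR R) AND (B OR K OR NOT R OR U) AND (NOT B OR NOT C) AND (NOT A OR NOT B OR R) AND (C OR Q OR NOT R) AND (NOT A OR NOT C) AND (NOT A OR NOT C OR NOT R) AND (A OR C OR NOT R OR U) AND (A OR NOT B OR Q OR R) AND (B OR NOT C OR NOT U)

Try C = False:
  (C OR NOT Q) forces Q = False.
  (B OR C) forces B = True.
  clause (NOT B OR Q) is falsified — backtrack.
So C = True.
  then (NOT B OR NOT C) forces B = False.
  then (NOT A OR NOT C) forces A = False.
  then (B OR NOT C OR NOT U) forces U = False.
  then (Q OR U) forces Q = True.
Set R = False.
  then (K OR NOT Q OR R OR U) forces K = True.
All clauses satisfied.

C=T, U=F, A=F, B=F, Q=T, R=F, K=T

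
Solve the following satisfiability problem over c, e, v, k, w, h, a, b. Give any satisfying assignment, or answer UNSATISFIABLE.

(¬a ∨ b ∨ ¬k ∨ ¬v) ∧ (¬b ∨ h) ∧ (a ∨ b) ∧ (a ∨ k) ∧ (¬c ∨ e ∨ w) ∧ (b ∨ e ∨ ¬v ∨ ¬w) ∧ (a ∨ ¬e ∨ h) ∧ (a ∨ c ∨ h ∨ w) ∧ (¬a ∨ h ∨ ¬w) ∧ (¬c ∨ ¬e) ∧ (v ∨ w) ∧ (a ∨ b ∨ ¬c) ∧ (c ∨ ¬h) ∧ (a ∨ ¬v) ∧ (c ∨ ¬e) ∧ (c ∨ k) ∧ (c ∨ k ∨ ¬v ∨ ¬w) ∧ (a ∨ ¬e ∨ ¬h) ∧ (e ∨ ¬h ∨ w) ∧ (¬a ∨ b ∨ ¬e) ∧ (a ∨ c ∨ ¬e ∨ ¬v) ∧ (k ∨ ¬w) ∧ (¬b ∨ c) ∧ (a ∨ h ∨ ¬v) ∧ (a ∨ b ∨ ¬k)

c = True, e = False, v = False, k = True, w = True, h = True, a = True, b = False

Set c = True.
  then (¬c ∨ ¬e) forces e = False.
  then (¬c ∨ e ∨ w) forces w = True.
  then (k ∨ ¬w) forces k = True.
Set v = False.
Set h = True.
Set a = True.
Set b = False.
All clauses satisfied.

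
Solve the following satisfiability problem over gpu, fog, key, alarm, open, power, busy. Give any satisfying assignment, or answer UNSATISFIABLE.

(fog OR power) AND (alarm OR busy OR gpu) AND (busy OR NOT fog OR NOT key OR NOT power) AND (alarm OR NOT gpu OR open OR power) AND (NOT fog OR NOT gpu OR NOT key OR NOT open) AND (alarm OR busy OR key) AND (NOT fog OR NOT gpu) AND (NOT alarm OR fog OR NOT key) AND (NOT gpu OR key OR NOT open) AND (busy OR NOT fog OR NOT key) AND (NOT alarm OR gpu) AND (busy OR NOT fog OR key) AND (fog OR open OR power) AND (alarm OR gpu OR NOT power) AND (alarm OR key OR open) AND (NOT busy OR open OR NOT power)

gpu=T, fog=F, key=T, alarm=F, open=F, power=T, busy=F

Set gpu = True.
  then (NOT fog OR NOT gpu) forces fog = False.
  then (fog OR power) forces power = True.
Set key = True.
  then (NOT alarm OR fog OR NOT key) forces alarm = False.
Set open = False.
  then (NOT busy OR open OR NOT power) forces busy = False.
All clauses satisfied.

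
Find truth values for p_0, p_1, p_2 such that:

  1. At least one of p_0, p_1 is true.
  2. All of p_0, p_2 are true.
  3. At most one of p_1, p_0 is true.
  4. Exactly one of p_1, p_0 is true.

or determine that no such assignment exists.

p_0: True, p_1: False, p_2: True

  (1) {p_0, p_1}: 1 true — at least one ✓
  (2) {p_0, p_2}: all 2 true ✓
  (3) {p_1, p_0}: 1 true — at most one ✓
  (4) {p_1, p_0}: 1 true — exactly one ✓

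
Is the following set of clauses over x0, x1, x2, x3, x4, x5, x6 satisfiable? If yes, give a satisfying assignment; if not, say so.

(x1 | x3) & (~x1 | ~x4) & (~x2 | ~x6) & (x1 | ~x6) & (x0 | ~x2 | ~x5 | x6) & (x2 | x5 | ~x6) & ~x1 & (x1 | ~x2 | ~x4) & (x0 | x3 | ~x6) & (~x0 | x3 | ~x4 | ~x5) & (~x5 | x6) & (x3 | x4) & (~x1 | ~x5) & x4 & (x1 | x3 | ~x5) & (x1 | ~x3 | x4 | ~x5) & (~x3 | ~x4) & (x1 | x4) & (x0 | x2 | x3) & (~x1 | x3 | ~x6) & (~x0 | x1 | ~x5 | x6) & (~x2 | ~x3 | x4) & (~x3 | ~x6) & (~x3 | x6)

UNSATISFIABLE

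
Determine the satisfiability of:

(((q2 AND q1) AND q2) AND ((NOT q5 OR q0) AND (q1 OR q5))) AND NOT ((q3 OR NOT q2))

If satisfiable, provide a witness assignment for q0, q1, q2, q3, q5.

q0: True, q1: True, q2: True, q3: False, q5: False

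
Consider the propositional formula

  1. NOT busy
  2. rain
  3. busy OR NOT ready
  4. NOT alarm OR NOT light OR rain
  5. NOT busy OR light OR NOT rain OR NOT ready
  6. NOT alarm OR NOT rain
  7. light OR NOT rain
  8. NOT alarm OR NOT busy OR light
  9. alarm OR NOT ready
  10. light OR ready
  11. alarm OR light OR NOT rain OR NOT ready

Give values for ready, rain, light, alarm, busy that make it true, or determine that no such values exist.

Unit clause (NOT busy) forces busy = False.
Unit clause (rain) forces rain = True.
In (busy OR NOT ready) only NOT ready is left, so ready = False.
In (NOT alarm OR NOT rain) only NOT alarm is left, so alarm = False.
In (light OR NOT rain) only light is left, so light = True.
All clauses satisfied.

ready = False, rain = True, light = True, alarm = False, busy = False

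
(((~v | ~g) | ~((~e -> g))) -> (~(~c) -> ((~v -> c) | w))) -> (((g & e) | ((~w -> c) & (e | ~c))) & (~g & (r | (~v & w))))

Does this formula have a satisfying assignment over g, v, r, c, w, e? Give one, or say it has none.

g = False; v = False; r = False; c = False; w = True; e = False

  (((~v | ~g) | ~((~e -> g))) -> (~(~c) -> ((~v -> c) | w))) -> (((g & e) | ((~w -> c) & (e | ~c))) & (~g & (r | (~v & w)))) = True
    ((~v | ~g) | ~((~e -> g))) -> (~(~c) -> ((~v -> c) | w)) = True
      (~v | ~g) | ~((~e -> g)) = True
        ~v | ~g = True
          ~v = True
          ~g = True
        ~((~e -> g)) = True
          ~e -> g = False
            ~e = True
      ~(~c) -> ((~v -> c) | w) = True
        ~(~c) = False
          ~c = True
        (~v -> c) | w = True
          ~v -> c = False
            ~v = True
    ((g & e) | ((~w -> c) & (e | ~c))) & (~g & (r | (~v & w))) = True
      (g & e) | ((~w -> c) & (e | ~c)) = True
        g & e = False
        (~w -> c) & (e | ~c) = True
          ~w -> c = True
            ~w = False
          e | ~c = True
            ~c = True
      ~g & (r | (~v & w)) = True
        ~g = True
        r | (~v & w) = True
          ~v & w = True
            ~v = True
The formula evaluates to True.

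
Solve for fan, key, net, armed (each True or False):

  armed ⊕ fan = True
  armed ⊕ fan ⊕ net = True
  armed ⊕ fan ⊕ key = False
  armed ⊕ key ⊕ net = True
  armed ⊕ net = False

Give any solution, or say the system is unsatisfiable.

fan: True, key: True, net: False, armed: False

armed ⊕ fan = F ⊕ T = True ✓
armed ⊕ fan ⊕ net = F ⊕ T ⊕ F = True ✓
armed ⊕ fan ⊕ key = F ⊕ T ⊕ T = False ✓
armed ⊕ key ⊕ net = F ⊕ T ⊕ F = True ✓
armed ⊕ net = F ⊕ F = False ✓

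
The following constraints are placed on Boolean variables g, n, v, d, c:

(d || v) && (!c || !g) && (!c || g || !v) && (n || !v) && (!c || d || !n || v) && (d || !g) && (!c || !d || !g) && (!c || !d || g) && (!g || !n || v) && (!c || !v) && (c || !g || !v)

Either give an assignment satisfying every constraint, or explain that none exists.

Set g = False.
Set n = False.
  then (n || !v) forces v = False.
  then (d || v) forces d = True.
  then (!c || !d || g) forces c = False.
All clauses satisfied.

g = False, n = False, v = False, d = True, c = False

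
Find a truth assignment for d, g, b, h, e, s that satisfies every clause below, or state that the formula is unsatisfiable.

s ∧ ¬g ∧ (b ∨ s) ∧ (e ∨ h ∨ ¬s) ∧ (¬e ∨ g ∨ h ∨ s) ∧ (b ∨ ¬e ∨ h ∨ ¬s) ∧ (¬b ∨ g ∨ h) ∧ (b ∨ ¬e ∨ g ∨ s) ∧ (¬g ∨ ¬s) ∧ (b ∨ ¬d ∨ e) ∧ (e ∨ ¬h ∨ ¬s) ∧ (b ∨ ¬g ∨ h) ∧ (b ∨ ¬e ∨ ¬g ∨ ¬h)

d = False, g = False, b = False, h = True, e = True, s = True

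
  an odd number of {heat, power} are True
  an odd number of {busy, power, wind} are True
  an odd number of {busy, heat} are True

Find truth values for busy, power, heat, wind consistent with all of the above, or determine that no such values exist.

busy=F; power=F; heat=T; wind=T

{heat, power}: 1 true → odd ✓
{busy, power, wind}: 1 true → odd ✓
{busy, heat}: 1 true → odd ✓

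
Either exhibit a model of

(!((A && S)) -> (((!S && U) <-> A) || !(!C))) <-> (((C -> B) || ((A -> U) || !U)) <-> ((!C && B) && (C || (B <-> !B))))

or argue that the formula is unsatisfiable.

U=T; C=F; S=F; B=F; A=F

  (!((A && S)) -> (((!S && U) <-> A) || !(!C))) <-> (((C -> B) || ((A -> U) || !U)) <-> ((!C && B) && (C || (B <-> !B)))) = True
    !((A && S)) -> (((!S && U) <-> A) || !(!C)) = False
      !((A && S)) = True
        A && S = False
      ((!S && U) <-> A) || !(!C) = False
        (!S && U) <-> A = False
          !S && U = True
            !S = True
        !(!C) = False
          !C = True
    ((C -> B) || ((A -> U) || !U)) <-> ((!C && B) && (C || (B <-> !B))) = False
      (C -> B) || ((A -> U) || !U) = True
        C -> B = True
        (A -> U) || !U = True
          A -> U = True
          !U = False
      (!C && B) && (C || (B <-> !B)) = False
        !C && B = False
          !C = True
        C || (B <-> !B) = False
          B <-> !B = False
            !B = True
The formula evaluates to True.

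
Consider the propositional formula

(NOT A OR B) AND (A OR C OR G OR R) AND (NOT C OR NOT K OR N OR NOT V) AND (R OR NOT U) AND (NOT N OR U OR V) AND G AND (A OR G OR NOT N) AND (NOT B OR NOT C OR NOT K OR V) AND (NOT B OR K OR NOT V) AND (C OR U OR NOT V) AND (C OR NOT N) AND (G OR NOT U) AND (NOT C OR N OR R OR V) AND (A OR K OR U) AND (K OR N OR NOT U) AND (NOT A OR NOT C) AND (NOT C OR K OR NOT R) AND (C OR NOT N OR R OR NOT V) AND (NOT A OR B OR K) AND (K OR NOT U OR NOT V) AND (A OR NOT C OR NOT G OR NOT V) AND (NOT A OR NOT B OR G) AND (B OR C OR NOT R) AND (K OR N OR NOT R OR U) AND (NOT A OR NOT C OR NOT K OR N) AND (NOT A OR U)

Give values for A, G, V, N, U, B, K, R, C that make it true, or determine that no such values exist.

Unit clause (G) forces G = True.
Set A = False.
Set V = True.
  then (A OR NOT C OR NOT G OR NOT V) forces C = False.
  then (C OR U OR NOT V) forces U = True.
  then (C OR NOT N) forces N = False.
  then (K OR N OR NOT U) forces K = True.
  then (R OR NOT U) forces R = True.
  then (B OR C OR NOT R) forces B = True.
All clauses satisfied.

A=F; G=T; V=T; N=F; U=T; B=T; K=T; R=T; C=F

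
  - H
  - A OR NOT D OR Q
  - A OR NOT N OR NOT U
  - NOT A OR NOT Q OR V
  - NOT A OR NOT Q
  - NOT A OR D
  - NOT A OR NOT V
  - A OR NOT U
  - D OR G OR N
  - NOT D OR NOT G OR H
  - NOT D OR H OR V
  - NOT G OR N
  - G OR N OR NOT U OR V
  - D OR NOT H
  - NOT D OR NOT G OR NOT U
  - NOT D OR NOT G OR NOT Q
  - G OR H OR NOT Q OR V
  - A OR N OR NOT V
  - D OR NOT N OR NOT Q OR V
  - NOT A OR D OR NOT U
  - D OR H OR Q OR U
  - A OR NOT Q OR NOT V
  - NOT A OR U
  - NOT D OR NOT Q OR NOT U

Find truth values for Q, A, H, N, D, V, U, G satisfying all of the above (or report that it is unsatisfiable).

Unit clause (H) forces H = True.
In (D OR NOT H) only D is left, so D = True.
Set Q = True.
  then (NOT A OR NOT Q) forces A = False.
  then (A OR NOT U) forces U = False.
  then (NOT D OR NOT G OR NOT Q) forces G = False.
  then (A OR NOT Q OR NOT V) forces V = False.
Set N = False.
All clauses satisfied.

Q = True, A = False, H = True, N = False, D = True, V = False, U = False, G = False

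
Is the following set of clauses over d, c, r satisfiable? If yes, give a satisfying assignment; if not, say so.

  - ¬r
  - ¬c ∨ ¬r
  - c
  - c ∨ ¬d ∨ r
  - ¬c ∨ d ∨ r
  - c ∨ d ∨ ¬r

Unit clause (¬r) forces r = False.
Unit clause (c) forces c = True.
In (¬c ∨ d ∨ r) only d is left, so d = True.
Check each clause:
  (¬r): ¬r holds.
  (¬c ∨ ¬r): ¬r holds.
  (c): c holds.
  (c ∨ ¬d ∨ r): c holds.
  (¬c ∨ d ∨ r): d holds.
  (c ∨ d ∨ ¬r): c holds.
All clauses satisfied.

d=T, c=T, r=F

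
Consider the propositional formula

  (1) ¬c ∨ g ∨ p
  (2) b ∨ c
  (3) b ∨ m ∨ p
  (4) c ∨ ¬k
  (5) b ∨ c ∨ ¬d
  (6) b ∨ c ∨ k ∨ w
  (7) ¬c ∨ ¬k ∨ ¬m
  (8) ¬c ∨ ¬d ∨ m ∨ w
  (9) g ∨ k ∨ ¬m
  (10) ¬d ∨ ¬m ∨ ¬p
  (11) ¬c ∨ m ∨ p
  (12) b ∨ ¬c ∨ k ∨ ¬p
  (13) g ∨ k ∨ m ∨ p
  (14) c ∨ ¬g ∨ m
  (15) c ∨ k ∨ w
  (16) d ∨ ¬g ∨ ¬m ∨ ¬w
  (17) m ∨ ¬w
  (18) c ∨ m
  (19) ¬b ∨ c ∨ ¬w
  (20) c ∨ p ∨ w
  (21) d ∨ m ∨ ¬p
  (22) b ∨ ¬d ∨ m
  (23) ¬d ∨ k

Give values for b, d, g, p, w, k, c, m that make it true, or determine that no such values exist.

b = True, d = False, g = True, p = True, w = False, k = False, c = True, m = True

Set b = True.
Try d = True:
  (¬d ∨ k) forces k = True.
  (c ∨ ¬k) forces c = True.
  (¬c ∨ ¬k ∨ ¬m) forces m = False.
  (¬c ∨ ¬d ∨ m ∨ w) forces w = True.
  clause (m ∨ ¬w) is falsified — backtrack.
So d = False.
Set g = True.
Set p = True.
  then (d ∨ m ∨ ¬p) forces m = True.
  then (d ∨ ¬g ∨ ¬m ∨ ¬w) forces w = False.
Set k = False.
  then (c ∨ k ∨ w) forces c = True.
All clauses satisfied.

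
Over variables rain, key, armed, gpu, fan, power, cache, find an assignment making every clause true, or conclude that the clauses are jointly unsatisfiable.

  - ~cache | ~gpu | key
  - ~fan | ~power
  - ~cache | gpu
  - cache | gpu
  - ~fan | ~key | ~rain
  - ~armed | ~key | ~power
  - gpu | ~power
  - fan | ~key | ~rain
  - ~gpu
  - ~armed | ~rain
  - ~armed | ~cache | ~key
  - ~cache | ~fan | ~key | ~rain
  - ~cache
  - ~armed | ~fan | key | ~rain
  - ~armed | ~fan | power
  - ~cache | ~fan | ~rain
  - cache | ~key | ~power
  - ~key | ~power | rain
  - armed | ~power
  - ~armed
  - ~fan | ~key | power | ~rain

Unsatisfiable — no assignment works.

Case gpu = True:
  Clause (~gpu) is falsified — contradiction.
Case gpu = False:
  (~cache | gpu) forces cache = False.
  Clause (cache | gpu) is falsified — contradiction.
Both cases fail, so the formula is unsatisfiable.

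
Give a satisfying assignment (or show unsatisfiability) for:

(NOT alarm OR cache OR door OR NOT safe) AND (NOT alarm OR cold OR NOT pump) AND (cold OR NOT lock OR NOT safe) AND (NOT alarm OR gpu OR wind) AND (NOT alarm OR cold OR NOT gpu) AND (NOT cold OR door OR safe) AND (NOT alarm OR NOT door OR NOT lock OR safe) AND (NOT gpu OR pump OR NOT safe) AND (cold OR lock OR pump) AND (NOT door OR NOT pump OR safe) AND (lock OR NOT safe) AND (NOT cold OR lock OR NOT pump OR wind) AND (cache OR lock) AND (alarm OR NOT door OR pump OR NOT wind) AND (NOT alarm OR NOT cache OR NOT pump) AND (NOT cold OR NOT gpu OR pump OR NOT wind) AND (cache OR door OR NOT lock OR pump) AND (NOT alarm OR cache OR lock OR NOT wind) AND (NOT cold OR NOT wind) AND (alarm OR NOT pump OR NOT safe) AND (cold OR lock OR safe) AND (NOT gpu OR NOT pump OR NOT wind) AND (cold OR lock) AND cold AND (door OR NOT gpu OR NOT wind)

gpu=T, lock=F, safe=F, cold=T, pump=F, wind=F, alarm=F, cache=T, door=T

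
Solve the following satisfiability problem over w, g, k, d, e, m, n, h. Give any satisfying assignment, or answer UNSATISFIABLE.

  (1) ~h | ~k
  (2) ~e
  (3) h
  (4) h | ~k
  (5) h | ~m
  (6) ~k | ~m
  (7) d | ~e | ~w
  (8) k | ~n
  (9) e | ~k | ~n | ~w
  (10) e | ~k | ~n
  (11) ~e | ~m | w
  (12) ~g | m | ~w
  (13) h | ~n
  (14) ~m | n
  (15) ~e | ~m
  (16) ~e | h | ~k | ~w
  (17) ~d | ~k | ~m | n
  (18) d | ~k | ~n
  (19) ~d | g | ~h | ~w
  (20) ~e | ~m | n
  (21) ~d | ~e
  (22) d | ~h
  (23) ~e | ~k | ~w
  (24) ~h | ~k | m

Unit clause (~e) forces e = False.
Unit clause (h) forces h = True.
In (d | ~h) only d is left, so d = True.
In (~h | ~k) only ~k is left, so k = False.
In (k | ~n) only ~n is left, so n = False.
In (~m | n) only ~m is left, so m = False.
Try w = True:
  (~g | m | ~w) forces g = False.
  clause (~d | g | ~h | ~w) is falsified — backtrack.
So w = False.
Set g = False.
All clauses satisfied.

w = False; g = False; k = False; d = True; e = False; m = False; n = False; h = True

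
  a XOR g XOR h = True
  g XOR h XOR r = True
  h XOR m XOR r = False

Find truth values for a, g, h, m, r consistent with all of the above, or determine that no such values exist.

a = False; g = True; h = False; m = False; r = False

a XOR g XOR h = F XOR T XOR F = True ✓
g XOR h XOR r = T XOR F XOR F = True ✓
h XOR m XOR r = F XOR F XOR F = False ✓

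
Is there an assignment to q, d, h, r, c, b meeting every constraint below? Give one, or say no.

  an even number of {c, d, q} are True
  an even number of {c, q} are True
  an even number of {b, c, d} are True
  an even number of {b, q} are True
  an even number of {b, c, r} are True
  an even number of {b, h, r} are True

q: False, d: False, h: False, r: False, c: False, b: False

{c, d, q}: 0 true → even ✓
{c, q}: 0 true → even ✓
{b, c, d}: 0 true → even ✓
{b, q}: 0 true → even ✓
{b, c, r}: 0 true → even ✓
{b, h, r}: 0 true → even ✓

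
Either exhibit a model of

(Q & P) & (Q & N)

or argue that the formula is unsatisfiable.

N = True; Q = True; P = True

  Q & P = True
  Q & N = True
Both conjuncts True, so the formula holds.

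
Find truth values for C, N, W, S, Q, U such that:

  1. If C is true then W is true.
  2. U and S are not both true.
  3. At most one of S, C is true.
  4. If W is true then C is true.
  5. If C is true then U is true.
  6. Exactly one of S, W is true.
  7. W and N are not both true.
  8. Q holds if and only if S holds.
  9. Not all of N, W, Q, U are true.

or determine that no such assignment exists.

C = False; N = False; W = False; S = True; Q = True; U = False

  (1) C=F ⇒ W: vacuous ✓
  (2) U=F, S=T — not both ✓
  (3) {S, C}: 1 true — at most one ✓
  (4) W=F ⇒ C: vacuous ✓
  (5) C=F ⇒ U: vacuous ✓
  (6) {S, W}: 1 true — exactly one ✓
  (7) W=F, N=F — not both ✓
  (8) Q=T, S=T — same ✓
  (9) {N, W, Q, U}: 1/4 true — not all ✓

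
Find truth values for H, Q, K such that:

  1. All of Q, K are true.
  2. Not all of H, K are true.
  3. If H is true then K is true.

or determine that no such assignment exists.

H: False; Q: True; K: True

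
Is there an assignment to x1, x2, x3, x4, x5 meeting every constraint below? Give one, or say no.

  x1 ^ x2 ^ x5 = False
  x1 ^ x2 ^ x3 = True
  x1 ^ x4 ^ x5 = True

x1 = False, x2 = True, x3 = False, x4 = False, x5 = True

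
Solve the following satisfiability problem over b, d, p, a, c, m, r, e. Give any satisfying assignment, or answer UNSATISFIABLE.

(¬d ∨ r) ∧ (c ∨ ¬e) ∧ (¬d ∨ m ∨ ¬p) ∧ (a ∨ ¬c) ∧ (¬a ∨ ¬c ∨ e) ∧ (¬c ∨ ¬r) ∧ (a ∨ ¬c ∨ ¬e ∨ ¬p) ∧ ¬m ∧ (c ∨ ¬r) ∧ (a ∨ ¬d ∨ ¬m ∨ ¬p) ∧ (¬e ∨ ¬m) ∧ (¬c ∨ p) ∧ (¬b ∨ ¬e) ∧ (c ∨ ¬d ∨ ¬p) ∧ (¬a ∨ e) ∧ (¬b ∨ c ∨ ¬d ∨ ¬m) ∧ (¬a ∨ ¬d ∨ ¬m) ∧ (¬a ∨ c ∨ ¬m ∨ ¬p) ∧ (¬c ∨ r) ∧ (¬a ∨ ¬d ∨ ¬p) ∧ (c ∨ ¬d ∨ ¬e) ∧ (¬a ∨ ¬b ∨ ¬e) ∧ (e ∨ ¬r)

Unit clause (¬m) forces m = False.
Set b = False.
Try d = True:
  (¬d ∨ r) forces r = True.
  (¬d ∨ m ∨ ¬p) forces p = False.
  (¬c ∨ ¬r) forces c = False.
  clause (c ∨ ¬r) is falsified — backtrack.
So d = False.
Set p = False.
  then (¬c ∨ p) forces c = False.
  then (c ∨ ¬e) forces e = False.
  then (c ∨ ¬r) forces r = False.
  then (¬a ∨ e) forces a = False.
All clauses satisfied.

b = False, d = False, p = False, a = False, c = False, m = False, r = False, e = False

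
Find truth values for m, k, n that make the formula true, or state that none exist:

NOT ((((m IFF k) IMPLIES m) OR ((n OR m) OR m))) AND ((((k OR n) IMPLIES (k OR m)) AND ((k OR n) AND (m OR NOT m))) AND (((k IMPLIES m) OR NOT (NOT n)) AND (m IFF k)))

UNSATISFIABLE

Case m = True: the conjunct NOT ((((m IFF k) IMPLIES m) OR ((n OR m) OR m))) becomes NOT ((True OR True)) = False.
Case m = False: the formula simplifies to NOT ((k OR n)) AND ((((k OR n) IMPLIES k) AND (k OR n)) AND ((NOT k OR NOT (NOT n)) AND NOT k)).
  k = True: the conjunct NOT ((k OR n)) becomes NOT ((True OR n)) = False.
  k = False: simplifies to NOT n AND (NOT n AND n).
    n = True: the conjunct NOT n is False.
    n = False: the conjunct n is False.
Both cases fail — unsatisfiable.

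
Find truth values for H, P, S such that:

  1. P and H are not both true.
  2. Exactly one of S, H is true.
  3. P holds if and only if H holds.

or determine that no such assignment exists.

H: False, P: False, S: True

  (1) P=F, H=F — not both ✓
  (2) {S, H}: 1 true — exactly one ✓
  (3) P=F, H=F — same ✓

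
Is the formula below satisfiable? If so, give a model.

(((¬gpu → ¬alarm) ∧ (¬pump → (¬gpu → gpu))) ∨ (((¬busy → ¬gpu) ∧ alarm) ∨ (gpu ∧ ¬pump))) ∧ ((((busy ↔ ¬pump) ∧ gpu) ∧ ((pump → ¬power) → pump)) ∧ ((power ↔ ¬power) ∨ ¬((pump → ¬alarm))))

pump = True; busy = False; power = False; alarm = True; gpu = True

  ((¬gpu → ¬alarm) ∧ (¬pump → (¬gpu → gpu))) ∨ (((¬busy → ¬gpu) ∧ alarm) ∨ (gpu ∧ ¬pump)) = True
    (¬gpu → ¬alarm) ∧ (¬pump → (¬gpu → gpu)) = True
      ¬gpu → ¬alarm = True
        ¬gpu = False
        ¬alarm = False
      ¬pump → (¬gpu → gpu) = True
        ¬pump = False
        ¬gpu → gpu = True
          ¬gpu = False
    ((¬busy → ¬gpu) ∧ alarm) ∨ (gpu ∧ ¬pump) = False
      (¬busy → ¬gpu) ∧ alarm = False
        ¬busy → ¬gpu = False
          ¬busy = True
          ¬gpu = False
      gpu ∧ ¬pump = False
        ¬pump = False
  (((busy ↔ ¬pump) ∧ gpu) ∧ ((pump → ¬power) → pump)) ∧ ((power ↔ ¬power) ∨ ¬((pump → ¬alarm))) = True
    ((busy ↔ ¬pump) ∧ gpu) ∧ ((pump → ¬power) → pump) = True
      (busy ↔ ¬pump) ∧ gpu = True
        busy ↔ ¬pump = True
          ¬pump = False
      (pump → ¬power) → pump = True
        pump → ¬power = True
          ¬power = True
    (power ↔ ¬power) ∨ ¬((pump → ¬alarm)) = True
      power ↔ ¬power = False
        ¬power = True
      ¬((pump → ¬alarm)) = True
        pump → ¬alarm = False
          ¬alarm = False
Both conjuncts True, so the formula holds.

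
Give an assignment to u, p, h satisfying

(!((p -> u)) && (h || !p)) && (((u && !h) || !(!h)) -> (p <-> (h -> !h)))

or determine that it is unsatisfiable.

No satisfying assignment exists.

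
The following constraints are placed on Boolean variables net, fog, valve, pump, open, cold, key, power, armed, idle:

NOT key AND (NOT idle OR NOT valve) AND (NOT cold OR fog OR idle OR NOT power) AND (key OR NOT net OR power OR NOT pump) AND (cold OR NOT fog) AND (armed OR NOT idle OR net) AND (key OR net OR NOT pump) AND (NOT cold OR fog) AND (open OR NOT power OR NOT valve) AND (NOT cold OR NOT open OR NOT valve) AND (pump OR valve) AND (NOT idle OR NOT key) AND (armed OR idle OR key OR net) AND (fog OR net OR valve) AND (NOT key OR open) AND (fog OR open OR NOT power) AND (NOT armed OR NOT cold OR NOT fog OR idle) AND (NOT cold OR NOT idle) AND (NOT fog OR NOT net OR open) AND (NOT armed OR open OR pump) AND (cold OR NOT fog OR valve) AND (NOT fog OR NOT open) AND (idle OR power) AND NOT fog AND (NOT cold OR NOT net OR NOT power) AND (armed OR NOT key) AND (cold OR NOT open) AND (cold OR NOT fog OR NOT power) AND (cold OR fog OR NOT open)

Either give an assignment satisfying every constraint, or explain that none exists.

The formula is unsatisfiable.

Case fog = True:
  Clause (NOT fog) is falsified — contradiction.
Case fog = False:
  (NOT key) forces key = False.
  (NOT cold OR fog) forces cold = False.
  (cold OR NOT open) forces open = False.
  (fog OR open OR NOT power) forces power = False.
  (idle OR power) forces idle = True.
  (NOT idle OR NOT valve) forces valve = False.
  (pump OR valve) forces pump = True.
  (key OR NOT net OR power OR NOT pump) forces net = False.
  Clause (key OR net OR NOT pump) is falsified — contradiction.
Both cases fail, so the formula is unsatisfiable.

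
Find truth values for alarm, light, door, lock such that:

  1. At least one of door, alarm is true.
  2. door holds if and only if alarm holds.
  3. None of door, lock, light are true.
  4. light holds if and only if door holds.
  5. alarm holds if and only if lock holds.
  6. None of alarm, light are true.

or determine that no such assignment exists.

Case alarm = True:
  Constraint (6) is violated (alarm=T) — contradiction.
Case alarm = False:
  (1) with alarm=F forces door = True.
  Constraint (2) is violated (door=T, alarm=F) — contradiction.
Both cases fail — unsatisfiable.

Unsatisfiable — no assignment works.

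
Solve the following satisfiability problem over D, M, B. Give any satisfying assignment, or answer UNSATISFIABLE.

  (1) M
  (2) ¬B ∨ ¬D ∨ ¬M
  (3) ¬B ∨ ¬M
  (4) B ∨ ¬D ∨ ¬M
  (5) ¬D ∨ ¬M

D: False, M: True, B: False

Unit clause (M) forces M = True.
In (¬B ∨ ¬M) only ¬B is left, so B = False.
In (B ∨ ¬D ∨ ¬M) only ¬D is left, so D = False.
Check each clause:
  (M): M holds.
  (¬B ∨ ¬D ∨ ¬M): ¬B holds.
  (¬B ∨ ¬M): ¬B holds.
  (B ∨ ¬D ∨ ¬M): ¬D holds.
  (¬D ∨ ¬M): ¬D holds.
All clauses satisfied.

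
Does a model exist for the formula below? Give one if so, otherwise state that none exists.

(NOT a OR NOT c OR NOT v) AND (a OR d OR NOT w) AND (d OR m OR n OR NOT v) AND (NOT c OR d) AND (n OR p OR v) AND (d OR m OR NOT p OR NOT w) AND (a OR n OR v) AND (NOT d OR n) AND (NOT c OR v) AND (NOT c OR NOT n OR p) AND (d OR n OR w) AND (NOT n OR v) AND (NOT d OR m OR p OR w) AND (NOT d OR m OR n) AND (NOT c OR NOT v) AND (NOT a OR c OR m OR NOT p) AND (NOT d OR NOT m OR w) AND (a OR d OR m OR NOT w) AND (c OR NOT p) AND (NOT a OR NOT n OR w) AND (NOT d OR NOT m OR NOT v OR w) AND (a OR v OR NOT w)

d = False; n = True; c = False; m = True; w = False; v = True; p = False; a = False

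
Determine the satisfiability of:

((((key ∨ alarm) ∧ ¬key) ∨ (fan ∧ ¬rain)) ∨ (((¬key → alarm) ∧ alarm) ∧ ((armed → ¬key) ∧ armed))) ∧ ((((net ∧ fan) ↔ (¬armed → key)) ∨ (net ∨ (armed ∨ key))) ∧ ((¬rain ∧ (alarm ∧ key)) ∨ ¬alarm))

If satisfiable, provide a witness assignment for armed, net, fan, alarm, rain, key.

armed: True; net: True; fan: True; alarm: True; rain: False; key: True

  (((key ∨ alarm) ∧ ¬key) ∨ (fan ∧ ¬rain)) ∨ (((¬key → alarm) ∧ alarm) ∧ ((armed → ¬key) ∧ armed)) = True
    ((key ∨ alarm) ∧ ¬key) ∨ (fan ∧ ¬rain) = True
      (key ∨ alarm) ∧ ¬key = False
        key ∨ alarm = True
        ¬key = False
      fan ∧ ¬rain = True
        ¬rain = True
    ((¬key → alarm) ∧ alarm) ∧ ((armed → ¬key) ∧ armed) = False
      (¬key → alarm) ∧ alarm = True
        ¬key → alarm = True
          ¬key = False
      (armed → ¬key) ∧ armed = False
        armed → ¬key = False
          ¬key = False
  (((net ∧ fan) ↔ (¬armed → key)) ∨ (net ∨ (armed ∨ key))) ∧ ((¬rain ∧ (alarm ∧ key)) ∨ ¬alarm) = True
    ((net ∧ fan) ↔ (¬armed → key)) ∨ (net ∨ (armed ∨ key)) = True
      (net ∧ fan) ↔ (¬armed → key) = True
        net ∧ fan = True
        ¬armed → key = True
          ¬armed = False
      net ∨ (armed ∨ key) = True
        armed ∨ key = True
    (¬rain ∧ (alarm ∧ key)) ∨ ¬alarm = True
      ¬rain ∧ (alarm ∧ key) = True
        ¬rain = True
        alarm ∧ key = True
      ¬alarm = False
Both conjuncts True, so the formula holds.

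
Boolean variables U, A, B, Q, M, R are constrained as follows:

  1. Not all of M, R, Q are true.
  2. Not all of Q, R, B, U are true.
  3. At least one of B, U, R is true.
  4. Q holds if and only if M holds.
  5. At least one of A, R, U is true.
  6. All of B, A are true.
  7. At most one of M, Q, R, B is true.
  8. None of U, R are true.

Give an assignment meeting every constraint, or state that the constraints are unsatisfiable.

U=F, A=T, B=T, Q=F, M=F, R=F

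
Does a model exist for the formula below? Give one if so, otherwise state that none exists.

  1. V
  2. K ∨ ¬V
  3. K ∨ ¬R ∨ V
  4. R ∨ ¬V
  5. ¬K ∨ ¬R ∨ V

Unit clause (V) forces V = True.
In (K ∨ ¬V) only K is left, so K = True.
In (R ∨ ¬V) only R is left, so R = True.
All clauses satisfied.

K = True, V = True, R = True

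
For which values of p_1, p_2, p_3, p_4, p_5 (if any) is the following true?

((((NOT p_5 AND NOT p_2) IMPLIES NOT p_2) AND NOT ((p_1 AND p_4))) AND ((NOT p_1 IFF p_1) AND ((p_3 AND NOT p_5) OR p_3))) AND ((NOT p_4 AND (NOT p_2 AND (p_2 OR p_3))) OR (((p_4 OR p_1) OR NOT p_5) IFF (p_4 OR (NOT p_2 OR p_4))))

The conjunct NOT p_1 IFF p_1 is unsatisfiable on its own:
  p_1=F: evaluates to False.
  p_1=T: evaluates to False.
So the whole conjunction is unsatisfiable.

Unsatisfiable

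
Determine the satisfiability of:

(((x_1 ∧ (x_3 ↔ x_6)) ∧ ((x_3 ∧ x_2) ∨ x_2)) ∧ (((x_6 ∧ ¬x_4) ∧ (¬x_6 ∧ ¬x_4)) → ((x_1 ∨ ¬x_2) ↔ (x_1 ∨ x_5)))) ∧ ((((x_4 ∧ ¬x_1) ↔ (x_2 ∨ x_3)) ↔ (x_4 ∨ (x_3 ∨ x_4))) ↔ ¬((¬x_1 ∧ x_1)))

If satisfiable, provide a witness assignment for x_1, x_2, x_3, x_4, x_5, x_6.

x_1 = True, x_2 = True, x_3 = False, x_4 = False, x_5 = False, x_6 = False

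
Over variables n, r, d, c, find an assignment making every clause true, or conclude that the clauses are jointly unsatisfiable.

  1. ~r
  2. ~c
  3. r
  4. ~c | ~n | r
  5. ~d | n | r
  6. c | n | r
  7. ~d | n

UNSATISFIABLE

Case r = True:
  Clause (~r) is falsified — contradiction.
Case r = False:
  Clause (r) is falsified — contradiction.
Both cases fail, so the formula is unsatisfiable.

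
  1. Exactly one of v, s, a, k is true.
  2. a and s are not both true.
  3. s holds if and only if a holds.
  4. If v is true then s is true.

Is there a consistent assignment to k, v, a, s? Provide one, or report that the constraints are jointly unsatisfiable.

k = True, v = False, a = False, s = False

  (1) {v, s, a, k}: 1 true — exactly one ✓
  (2) a=F, s=F — not both ✓
  (3) s=F, a=F — same ✓
  (4) v=F ⇒ s: vacuous ✓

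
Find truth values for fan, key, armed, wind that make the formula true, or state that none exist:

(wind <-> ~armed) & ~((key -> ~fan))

fan: True, key: True, armed: True, wind: False

  wind <-> ~armed = True
    ~armed = False
  ~((key -> ~fan)) = True
    key -> ~fan = False
      ~fan = False
Both conjuncts True, so the formula holds.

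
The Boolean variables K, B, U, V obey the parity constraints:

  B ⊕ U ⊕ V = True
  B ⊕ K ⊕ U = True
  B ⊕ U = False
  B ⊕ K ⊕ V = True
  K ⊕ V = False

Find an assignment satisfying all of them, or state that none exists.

K: True, B: True, U: True, V: True

B ⊕ U ⊕ V = T ⊕ T ⊕ T = True ✓
B ⊕ K ⊕ U = T ⊕ T ⊕ T = True ✓
B ⊕ U = T ⊕ T = False ✓
B ⊕ K ⊕ V = T ⊕ T ⊕ T = True ✓
K ⊕ V = T ⊕ T = False ✓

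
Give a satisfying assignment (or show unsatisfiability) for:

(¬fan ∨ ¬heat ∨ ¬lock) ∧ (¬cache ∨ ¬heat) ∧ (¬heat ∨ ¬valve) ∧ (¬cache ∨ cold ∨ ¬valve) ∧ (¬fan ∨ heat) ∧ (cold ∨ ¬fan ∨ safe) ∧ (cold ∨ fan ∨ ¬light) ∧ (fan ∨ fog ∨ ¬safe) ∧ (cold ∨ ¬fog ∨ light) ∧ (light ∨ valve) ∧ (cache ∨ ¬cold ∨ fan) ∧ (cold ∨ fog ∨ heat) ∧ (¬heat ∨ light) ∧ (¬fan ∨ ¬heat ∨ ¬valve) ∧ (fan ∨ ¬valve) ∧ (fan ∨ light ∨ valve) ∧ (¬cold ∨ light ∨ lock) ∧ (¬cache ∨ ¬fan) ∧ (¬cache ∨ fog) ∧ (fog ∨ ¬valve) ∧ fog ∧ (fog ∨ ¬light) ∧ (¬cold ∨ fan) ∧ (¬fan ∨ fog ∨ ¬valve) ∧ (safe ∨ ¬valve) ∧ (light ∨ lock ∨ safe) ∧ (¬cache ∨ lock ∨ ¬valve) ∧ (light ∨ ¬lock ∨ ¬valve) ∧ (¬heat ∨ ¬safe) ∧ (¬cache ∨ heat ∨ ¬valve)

lock = False, fog = True, safe = False, cold = True, cache = False, heat = True, fan = True, valve = False, light = True

Unit clause (fog) forces fog = True.
Set lock = False.
Set safe = False.
  then (safe ∨ ¬valve) forces valve = False.
  then (light ∨ lock ∨ safe) forces light = True.
Try cold = False:
  (cold ∨ ¬fan ∨ safe) forces fan = False.
  clause (cold ∨ fan ∨ ¬light) is falsified — backtrack.
So cold = True.
  then (¬cold ∨ fan) forces fan = True.
  then (¬fan ∨ heat) forces heat = True.
  then (¬cache ∨ ¬fan) forces cache = False.
All clauses satisfied.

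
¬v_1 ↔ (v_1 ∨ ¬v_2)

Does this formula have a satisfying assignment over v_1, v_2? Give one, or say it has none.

v_1 = False; v_2 = False

  ¬v_1 ↔ (v_1 ∨ ¬v_2) = True
    ¬v_1 = True
    v_1 ∨ ¬v_2 = True
      ¬v_2 = True
The formula evaluates to True.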